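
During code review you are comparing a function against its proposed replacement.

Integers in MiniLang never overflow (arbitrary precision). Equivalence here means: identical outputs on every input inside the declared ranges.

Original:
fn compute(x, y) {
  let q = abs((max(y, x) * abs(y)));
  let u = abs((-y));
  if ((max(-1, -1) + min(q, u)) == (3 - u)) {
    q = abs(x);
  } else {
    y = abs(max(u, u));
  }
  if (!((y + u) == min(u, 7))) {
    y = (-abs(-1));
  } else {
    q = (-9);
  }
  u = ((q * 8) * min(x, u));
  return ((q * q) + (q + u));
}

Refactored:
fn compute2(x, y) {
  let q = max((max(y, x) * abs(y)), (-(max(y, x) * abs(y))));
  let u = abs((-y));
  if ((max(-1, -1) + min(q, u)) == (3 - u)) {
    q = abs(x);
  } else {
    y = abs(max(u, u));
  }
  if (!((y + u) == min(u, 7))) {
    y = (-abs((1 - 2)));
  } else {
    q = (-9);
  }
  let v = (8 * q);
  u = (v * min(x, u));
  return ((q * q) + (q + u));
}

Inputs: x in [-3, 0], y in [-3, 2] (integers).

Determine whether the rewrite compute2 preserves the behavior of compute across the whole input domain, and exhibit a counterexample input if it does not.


The two are interchangeable: statement counts differ, and local variable names differ, and arithmetic usage differs, and min/max/abs usage differs, and constant usage differs, and every declared input agrees.
One worked example (x=0, y=-1) — compute: q becomes 0; next u becomes 1; next ((max(-1, -1) + min(q, u)) == (3 - u)) evaluates to false; next y becomes 1; next (!((y + u) == min(u, 7))) evaluates to true; next y becomes -1; next u becomes 0; next final value 0; compute2: q becomes 0; next u becomes 1; next ((max(-1, -1) + min(q, u)) == (3 - u)) evaluates to false; next y becomes 1; next (!((y + u) == min(u, 7))) evaluates to true; next y becomes -1; next v becomes 0; next u becomes 0; next final value 0; agreement on 0.
Sweeping the whole domain (24 inputs) finds no disagreement.
verdict: equivalent


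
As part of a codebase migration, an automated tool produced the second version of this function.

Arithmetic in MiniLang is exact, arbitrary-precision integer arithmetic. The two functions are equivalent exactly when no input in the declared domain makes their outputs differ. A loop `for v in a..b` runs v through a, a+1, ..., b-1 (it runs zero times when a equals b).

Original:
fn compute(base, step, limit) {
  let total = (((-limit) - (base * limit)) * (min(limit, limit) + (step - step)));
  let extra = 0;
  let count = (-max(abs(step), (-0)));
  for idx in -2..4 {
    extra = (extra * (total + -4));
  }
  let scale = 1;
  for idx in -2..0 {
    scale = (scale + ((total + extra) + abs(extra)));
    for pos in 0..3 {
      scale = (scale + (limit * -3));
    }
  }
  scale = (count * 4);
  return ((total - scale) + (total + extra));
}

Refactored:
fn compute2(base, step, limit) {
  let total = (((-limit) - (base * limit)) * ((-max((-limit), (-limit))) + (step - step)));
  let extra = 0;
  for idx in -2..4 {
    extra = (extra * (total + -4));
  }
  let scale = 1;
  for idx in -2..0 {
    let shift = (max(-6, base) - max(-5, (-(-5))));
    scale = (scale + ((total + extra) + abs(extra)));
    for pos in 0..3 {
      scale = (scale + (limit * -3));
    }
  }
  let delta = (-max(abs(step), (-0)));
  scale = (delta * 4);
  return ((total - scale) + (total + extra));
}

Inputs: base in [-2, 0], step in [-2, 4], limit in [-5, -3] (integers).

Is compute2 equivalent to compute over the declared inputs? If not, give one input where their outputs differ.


The two versions differ — the changes include min/max/abs usage differs, arithmetic usage differs, local variable names differ, statement counts differ, constant usage differs.
As a probe, take base=-1, step=2, limit=-4: compute runs total := 0 | extra := 0 | count := -2 | iter idx=-2: | extra := 0 | iter idx=-1: | extra := 0 | iter idx=0: | extra := 0 | iter idx=1: | extra := 0 | iter idx=2: | extra := 0 | iter idx=3: | extra := 0 | scale := 1 | iter idx=-2: | scale := 1 | iter pos=0: | scale := 13 | iter pos=1: | scale := 25 | iter pos=2: | scale := 37 | iter idx=-1: | scale := 37 | iter pos=0: | scale := 49 | iter pos=1: | scale := 61 | iter pos=2: | scale := 73 | scale := -8 | result 8; compute2 runs total := 0 | extra := 0 | iter idx=-2: | extra := 0 | iter idx=-1: | extra := 0 | iter idx=0: | extra := 0 | iter idx=1: | extra := 0 | iter idx=2: | extra := 0 | iter idx=3: | extra := 0 | scale := 1 | iter idx=-2: | shift := -6 | scale := 1 | iter pos=0: | scale := 13 | iter pos=1: | scale := 25 | iter pos=2: | scale := 37 | iter idx=-1: | shift := -6 | scale := 37 | iter pos=0: | scale := 49 | iter pos=1: | scale := 61 | iter pos=2: | scale := 73 | delta := -2 | scale := -8 | result 8; both end at 8.
Sweeping the whole domain (63 inputs) finds no disagreement.
verdict: equivalent


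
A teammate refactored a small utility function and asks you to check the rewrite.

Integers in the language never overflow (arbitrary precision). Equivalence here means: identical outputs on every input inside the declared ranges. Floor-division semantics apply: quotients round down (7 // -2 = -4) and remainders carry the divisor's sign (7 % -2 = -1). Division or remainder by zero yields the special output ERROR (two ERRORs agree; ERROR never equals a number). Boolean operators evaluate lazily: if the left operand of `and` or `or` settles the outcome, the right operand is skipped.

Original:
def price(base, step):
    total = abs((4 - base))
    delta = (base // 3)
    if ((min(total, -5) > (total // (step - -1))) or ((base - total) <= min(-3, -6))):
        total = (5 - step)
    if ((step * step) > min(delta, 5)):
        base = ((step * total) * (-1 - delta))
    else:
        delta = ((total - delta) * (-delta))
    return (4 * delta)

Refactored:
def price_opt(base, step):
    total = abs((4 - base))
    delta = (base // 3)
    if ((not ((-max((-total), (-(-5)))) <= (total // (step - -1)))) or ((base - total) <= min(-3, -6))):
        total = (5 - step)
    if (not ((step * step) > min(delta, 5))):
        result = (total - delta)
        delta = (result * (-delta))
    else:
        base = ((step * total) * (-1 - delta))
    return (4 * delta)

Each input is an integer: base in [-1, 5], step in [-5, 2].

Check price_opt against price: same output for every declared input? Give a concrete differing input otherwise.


This is a faithful refactor — statement counts differ; also min/max/abs usage differs; also boolean connective usage differs; also comparison usage differs; also local variable names differ, but the computed results match everywhere.
One worked example (base=5, step=-1) — price: total := 1 | delta := 1 | divide-by-zero, output ERROR; price_opt: total := 1 | delta := 1 | divide-by-zero, output ERROR; agreement on ERROR.
Across all 56 domain points the two functions coincide.
verdict: equivalent


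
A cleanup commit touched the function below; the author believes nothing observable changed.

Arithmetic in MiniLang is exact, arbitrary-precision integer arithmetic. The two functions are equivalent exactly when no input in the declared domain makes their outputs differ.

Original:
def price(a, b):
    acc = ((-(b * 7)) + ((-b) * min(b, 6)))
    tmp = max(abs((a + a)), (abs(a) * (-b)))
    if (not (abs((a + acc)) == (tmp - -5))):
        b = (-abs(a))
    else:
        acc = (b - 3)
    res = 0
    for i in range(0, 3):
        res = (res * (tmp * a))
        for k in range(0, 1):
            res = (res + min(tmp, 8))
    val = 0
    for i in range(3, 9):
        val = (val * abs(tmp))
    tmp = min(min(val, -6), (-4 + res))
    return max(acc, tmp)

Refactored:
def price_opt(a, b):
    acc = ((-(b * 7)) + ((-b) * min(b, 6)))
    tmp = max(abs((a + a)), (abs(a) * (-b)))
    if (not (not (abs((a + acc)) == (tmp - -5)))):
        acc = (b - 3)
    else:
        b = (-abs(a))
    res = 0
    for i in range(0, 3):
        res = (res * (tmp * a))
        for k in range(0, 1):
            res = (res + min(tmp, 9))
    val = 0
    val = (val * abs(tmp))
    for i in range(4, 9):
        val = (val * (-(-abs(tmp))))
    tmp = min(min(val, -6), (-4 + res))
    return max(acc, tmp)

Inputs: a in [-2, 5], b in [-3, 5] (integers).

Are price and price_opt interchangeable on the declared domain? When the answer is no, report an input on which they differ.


Equivalent. Although `8` became `9`, no input in the stated domain can expose it.
Across all 72 domain points the two functions coincide.
One worked example (a=0, b=5) — price: acc becomes -60; next tmp becomes 0; next (not (abs((a + acc)) == (tmp - -5))) evaluates to true; next b becomes 0; next res becomes 0; next at i=0:; next res becomes 0; next at k=0:; next res becomes 0; next at i=1:; next res becomes 0; next at k=0:; next res becomes 0; next at i=2:; next res becomes 0; next at k=0:; next res becomes 0; next val becomes 0; next at i=3:; next val becomes 0; next at i=4:; next val becomes 0; next at i=5:; next val becomes 0; next at i=6:; next val becomes 0; next at i=7:; next val becomes 0; next at i=8:; next val becomes 0; next tmp becomes -6; next final value -6; price_opt: acc becomes -60; next tmp becomes 0; next (not (not (abs((a + acc)) == (tmp - -5)))) evaluates to false; next b becomes 0; next res becomes 0; next at i=0:; next res becomes 0; next at k=0:; next res becomes 0; next at i=1:; next res becomes 0; next at k=0:; next res becomes 0; next at i=2:; next res becomes 0; next at k=0:; next res becomes 0; next val becomes 0; next val becomes 0; next at i=4:; next val becomes 0; next at i=5:; next val becomes 0; next at i=6:; next val becomes 0; next at i=7:; next val becomes 0; next at i=8:; next val becomes 0; next tmp becomes -6; next final value -6; agreement on -6.
verdict: equivalent


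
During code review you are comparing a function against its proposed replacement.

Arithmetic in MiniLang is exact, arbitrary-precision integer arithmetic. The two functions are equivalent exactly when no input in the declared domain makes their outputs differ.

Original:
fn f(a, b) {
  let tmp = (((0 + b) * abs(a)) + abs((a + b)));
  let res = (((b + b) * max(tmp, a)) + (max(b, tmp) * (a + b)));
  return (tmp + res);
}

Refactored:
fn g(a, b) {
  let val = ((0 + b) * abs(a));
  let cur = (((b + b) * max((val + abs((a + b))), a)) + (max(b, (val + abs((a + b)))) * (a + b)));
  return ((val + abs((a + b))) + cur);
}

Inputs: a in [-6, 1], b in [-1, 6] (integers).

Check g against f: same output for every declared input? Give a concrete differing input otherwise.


Equivalent — the differences include min/max/abs usage differs; and local variable names differ; and arithmetic usage differs, yet no declared input distinguishes the two.
As a probe, take a=-5, b=4: f runs tmp becomes 21; next res becomes 147; next final value 168; g runs val becomes 20; next cur becomes 147; next final value 168; both end at 168.
Checked all 64 inputs in the declared domain: the outputs agree on every one.
verdict: equivalent


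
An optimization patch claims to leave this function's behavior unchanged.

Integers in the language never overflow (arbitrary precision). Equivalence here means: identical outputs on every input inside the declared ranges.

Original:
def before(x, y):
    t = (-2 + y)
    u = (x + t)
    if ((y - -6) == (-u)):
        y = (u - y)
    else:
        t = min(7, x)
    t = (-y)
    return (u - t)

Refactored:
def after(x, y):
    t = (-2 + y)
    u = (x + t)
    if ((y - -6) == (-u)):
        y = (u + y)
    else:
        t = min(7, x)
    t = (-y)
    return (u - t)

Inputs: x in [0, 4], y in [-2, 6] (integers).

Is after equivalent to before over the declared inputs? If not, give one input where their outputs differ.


There is a counterexample at x=0, y=-2: -6 on one side, -10 on the other.
before: t becomes -4; next u becomes -4; next ((y - -6) == (-u)) evaluates to true; next y becomes -2; next t becomes 2; next final value -6
after: t becomes -4; next u becomes -4; next ((y - -6) == (-u)) evaluates to true; next y becomes -6; next t becomes 6; next final value -10
verdict: not equivalent; witness: x=0, y=-2


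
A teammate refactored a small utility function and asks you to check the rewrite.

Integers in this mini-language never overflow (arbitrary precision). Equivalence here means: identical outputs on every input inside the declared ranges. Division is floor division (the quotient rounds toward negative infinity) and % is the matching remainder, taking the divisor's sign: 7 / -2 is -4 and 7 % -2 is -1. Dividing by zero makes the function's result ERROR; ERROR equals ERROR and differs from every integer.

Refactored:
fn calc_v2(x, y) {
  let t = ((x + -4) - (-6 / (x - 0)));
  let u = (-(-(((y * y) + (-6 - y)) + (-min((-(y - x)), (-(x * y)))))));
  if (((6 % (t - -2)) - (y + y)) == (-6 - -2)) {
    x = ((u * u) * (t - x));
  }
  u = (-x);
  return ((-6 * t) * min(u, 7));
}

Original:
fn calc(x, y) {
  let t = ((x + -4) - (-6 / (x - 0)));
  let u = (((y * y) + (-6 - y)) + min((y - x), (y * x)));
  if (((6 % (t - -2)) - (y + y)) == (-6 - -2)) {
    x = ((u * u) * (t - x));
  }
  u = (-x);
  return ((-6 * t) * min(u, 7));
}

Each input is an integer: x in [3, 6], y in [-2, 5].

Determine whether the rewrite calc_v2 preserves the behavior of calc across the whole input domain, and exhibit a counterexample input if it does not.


On input x=4, y=3, calc returns -24 while calc_v2 returns -84.
verdict: not equivalent; witness: x=4, y=3


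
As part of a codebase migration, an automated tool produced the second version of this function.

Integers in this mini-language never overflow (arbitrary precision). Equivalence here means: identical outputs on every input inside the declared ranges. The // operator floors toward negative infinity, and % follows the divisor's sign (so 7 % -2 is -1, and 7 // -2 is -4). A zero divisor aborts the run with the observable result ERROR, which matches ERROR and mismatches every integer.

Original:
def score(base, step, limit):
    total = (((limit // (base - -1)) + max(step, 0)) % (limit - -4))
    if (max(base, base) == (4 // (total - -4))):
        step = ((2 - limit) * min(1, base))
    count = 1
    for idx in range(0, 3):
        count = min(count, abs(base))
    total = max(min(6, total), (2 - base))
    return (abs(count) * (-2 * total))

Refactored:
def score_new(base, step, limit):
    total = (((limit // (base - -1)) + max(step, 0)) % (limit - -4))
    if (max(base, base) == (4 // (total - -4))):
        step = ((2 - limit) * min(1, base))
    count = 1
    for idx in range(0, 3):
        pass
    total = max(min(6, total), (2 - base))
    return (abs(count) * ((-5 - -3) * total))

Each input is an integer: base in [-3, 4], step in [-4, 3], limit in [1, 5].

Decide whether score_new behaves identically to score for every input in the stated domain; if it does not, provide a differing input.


These are not equivalent — on base=0, step=-4, limit=1 the outputs split (0 vs -4).
score: total := 1 | (max(base, base) == (4 // (total - -4))): true | step := 0 | count := 1 | iter idx=0: | count := 0 | iter idx=1: | count := 0 | iter idx=2: | count := 0 | total := 2 | result 0
score_new: total := 1 | (max(base, base) == (4 // (total - -4))): true | step := 0 | count := 1 | iter idx=0: | iter idx=1: | iter idx=2: | total := 2 | result -4
verdict: not equivalent; witness: base=0, step=-4, limit=1


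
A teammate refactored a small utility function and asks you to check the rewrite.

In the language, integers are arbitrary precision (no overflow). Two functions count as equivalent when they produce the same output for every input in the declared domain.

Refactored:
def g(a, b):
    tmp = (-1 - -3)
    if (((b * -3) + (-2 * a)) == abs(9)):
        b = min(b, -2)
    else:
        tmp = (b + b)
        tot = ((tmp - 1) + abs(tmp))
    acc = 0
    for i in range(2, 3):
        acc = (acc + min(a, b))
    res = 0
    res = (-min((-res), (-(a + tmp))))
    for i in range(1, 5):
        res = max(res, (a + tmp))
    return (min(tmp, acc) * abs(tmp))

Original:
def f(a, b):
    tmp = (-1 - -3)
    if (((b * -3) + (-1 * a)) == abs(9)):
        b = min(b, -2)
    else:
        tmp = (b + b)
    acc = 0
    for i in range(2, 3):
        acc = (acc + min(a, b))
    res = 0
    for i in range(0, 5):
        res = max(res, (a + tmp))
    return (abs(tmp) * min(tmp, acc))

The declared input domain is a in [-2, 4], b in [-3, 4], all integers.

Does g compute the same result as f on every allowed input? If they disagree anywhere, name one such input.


Equivalent. The suspicious edit (`-1` became `-2`) never changes the result for any input inside the declared domain.
Checked all 56 inputs in the declared domain: the outputs agree on every one.
One worked example (a=-1, b=1) — f: tmp := 2 | (((b * -3) + (-1 * a)) == abs(9)): false | tmp := 2 | acc := 0 | iter i=2: | acc := -1 | res := 0 | iter i=0: | res := 1 | iter i=1: | res := 1 | iter i=2: | res := 1 | iter i=3: | res := 1 | iter i=4: | res := 1 | result -2; g: tmp := 2 | (((b * -3) + (-2 * a)) == abs(9)): false | tmp := 2 | tot := 3 | acc := 0 | iter i=2: | acc := -1 | res := 0 | res := 1 | iter i=1: | res := 1 | iter i=2: | res := 1 | iter i=3: | res := 1 | iter i=4: | res := 1 | result -2; agreement on -2.
verdict: equivalent


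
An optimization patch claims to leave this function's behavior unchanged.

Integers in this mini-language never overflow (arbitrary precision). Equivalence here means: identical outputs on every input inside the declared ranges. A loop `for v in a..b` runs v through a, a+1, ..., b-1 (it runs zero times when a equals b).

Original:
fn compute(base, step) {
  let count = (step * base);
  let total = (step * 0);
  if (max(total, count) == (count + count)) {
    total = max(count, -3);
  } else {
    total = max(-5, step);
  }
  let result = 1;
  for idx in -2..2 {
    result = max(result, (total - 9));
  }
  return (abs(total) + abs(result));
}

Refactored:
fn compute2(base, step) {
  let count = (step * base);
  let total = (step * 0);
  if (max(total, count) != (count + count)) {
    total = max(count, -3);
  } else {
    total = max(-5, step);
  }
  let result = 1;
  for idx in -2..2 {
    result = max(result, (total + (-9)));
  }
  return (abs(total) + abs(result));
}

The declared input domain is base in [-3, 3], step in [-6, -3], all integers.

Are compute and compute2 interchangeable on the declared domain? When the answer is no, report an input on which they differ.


The rewrite breaks on base=-3, step=-6, where the results are 6 and 27.
compute: count becomes 18; next total becomes 0; next (max(total, count) == (count + count)) evaluates to false; next total becomes -5; next result becomes 1; next at idx=-2:; next result becomes 1; next at idx=-1:; next result becomes 1; next at idx=0:; next result becomes 1; next at idx=1:; next result becomes 1; next final value 6
compute2: count becomes 18; next total becomes 0; next (max(total, count) != (count + count)) evaluates to true; next total becomes 18; next result becomes 1; next at idx=-2:; next result becomes 9; next at idx=-1:; next result becomes 9; next at idx=0:; next result becomes 9; next at idx=1:; next result becomes 9; next final value 27
verdict: not equivalent; witness: base=-3, step=-6


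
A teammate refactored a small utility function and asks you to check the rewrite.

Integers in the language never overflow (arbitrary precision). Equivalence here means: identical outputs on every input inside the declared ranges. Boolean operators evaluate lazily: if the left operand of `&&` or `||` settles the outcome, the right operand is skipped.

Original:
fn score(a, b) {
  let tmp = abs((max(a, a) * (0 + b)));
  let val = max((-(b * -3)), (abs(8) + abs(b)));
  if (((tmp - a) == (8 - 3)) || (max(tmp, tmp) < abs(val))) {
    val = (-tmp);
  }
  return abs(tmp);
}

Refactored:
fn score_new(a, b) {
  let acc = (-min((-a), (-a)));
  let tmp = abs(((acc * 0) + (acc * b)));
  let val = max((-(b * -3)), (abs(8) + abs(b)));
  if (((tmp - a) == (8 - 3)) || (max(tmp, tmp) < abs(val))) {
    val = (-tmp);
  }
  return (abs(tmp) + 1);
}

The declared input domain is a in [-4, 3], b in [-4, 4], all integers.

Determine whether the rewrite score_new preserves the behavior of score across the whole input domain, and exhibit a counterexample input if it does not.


a=-4, b=-4 yields 16 from score but 17 from score_new.
verdict: not equivalent; witness: a=-4, b=-4


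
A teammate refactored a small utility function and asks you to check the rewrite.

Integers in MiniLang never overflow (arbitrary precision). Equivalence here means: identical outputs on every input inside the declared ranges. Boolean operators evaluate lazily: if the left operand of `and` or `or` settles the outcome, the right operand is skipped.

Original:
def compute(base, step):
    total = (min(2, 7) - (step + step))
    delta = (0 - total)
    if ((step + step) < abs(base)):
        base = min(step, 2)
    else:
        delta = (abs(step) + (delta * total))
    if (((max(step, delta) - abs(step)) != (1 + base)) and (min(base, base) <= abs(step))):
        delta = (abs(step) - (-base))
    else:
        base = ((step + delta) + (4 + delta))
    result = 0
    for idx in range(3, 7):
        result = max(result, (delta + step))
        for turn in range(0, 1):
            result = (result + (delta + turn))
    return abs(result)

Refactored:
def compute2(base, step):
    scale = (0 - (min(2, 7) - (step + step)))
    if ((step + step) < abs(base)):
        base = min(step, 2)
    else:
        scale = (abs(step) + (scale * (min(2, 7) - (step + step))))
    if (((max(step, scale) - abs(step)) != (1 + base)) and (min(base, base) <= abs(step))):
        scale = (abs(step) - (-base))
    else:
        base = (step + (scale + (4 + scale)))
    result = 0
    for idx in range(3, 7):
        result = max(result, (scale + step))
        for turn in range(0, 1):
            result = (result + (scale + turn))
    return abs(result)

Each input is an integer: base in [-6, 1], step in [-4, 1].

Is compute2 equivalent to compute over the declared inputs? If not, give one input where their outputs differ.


Changes here: arithmetic usage differs; and min/max/abs usage differs; and local variable names differ; and statement counts differ; and constant usage differs; the full 48-point sweep finds no disagreement.
verdict: equivalent


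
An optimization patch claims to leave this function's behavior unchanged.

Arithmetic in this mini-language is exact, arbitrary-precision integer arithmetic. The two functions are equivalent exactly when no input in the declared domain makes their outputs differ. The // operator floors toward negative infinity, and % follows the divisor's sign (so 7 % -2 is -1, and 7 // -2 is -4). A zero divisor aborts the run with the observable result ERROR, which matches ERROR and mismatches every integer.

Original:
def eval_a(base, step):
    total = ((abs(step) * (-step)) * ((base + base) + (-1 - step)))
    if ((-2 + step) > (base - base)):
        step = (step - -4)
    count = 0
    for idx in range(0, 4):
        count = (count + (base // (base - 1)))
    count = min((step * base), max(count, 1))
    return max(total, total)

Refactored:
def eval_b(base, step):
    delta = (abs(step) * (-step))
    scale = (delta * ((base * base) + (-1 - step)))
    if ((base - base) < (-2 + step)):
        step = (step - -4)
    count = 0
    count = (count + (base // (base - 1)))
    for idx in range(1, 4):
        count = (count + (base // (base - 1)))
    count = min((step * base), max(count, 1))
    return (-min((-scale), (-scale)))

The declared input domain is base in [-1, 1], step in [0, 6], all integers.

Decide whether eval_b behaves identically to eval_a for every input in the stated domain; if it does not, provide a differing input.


These are not equivalent — on base=-1, step=1 the outputs split (4 vs 1).
eval_a: total = 4; ((-2 + step) > (base - base)) -> false; count = 0; [idx=0]; count = 0; [idx=1]; count = 0; [idx=2]; count = 0; [idx=3]; count = 0; count = -1; return 4
eval_b: delta = -1; scale = 1; ((base - base) < (-2 + step)) -> false; count = 0; count = 0; [idx=1]; count = 0; [idx=2]; count = 0; [idx=3]; count = 0; count = -1; return 1
verdict: not equivalent; witness: base=-1, step=1


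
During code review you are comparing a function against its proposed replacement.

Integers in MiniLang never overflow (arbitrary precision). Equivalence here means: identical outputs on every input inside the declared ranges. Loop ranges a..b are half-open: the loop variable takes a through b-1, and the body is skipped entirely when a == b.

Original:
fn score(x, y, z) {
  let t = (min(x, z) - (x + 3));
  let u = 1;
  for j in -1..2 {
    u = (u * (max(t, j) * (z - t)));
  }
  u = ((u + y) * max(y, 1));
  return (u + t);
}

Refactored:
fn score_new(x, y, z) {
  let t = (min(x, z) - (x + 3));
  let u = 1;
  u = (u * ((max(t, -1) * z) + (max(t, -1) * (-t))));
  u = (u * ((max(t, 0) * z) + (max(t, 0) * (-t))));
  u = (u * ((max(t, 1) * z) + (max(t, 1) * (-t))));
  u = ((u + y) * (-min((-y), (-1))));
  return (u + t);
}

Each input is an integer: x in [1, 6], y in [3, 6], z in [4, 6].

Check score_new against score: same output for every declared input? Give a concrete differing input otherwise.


Side by side, the visible changes include: local variable names differ, arithmetic usage differs, statement counts differ, constant usage differs, loop structure differs, min/max/abs usage differs.
As a probe, take x=6, y=5, z=4: score runs t := -5 | u := 1 | iter j=-1: | u := -9 | iter j=0: | u := 0 | iter j=1: | u := 0 | u := 25 | result 20; score_new runs t := -5 | u := 1 | u := -9 | u := 0 | u := 0 | u := 25 | result 20; both end at 20.
Sweeping the whole domain (72 inputs) finds no disagreement.
verdict: equivalent


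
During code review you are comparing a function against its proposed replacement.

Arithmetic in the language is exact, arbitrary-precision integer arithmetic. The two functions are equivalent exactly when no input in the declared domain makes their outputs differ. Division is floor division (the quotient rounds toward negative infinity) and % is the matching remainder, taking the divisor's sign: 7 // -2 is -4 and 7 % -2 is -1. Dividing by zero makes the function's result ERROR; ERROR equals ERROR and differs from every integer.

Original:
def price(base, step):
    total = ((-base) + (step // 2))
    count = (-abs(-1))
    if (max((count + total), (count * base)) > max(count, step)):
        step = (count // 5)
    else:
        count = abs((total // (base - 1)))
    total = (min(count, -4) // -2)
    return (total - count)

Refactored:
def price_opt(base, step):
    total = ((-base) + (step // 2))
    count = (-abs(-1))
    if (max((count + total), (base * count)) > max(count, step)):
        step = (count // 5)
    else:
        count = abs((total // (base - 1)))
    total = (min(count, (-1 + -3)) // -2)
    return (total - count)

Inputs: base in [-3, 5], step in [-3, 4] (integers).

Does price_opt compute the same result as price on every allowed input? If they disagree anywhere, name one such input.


Side by side, the visible changes include: arithmetic usage differs; constant usage differs.
As a probe, take base=-3, step=0: price runs total := 3 | count := -1 | (max((count + total), (count * base)) > max(count, step)): true | step := -1 | total := 2 | result 3; price_opt runs total := 3 | count := -1 | (max((count + total), (base * count)) > max(count, step)): true | step := -1 | total := 2 | result 3; both end at 3.
Across all 72 domain points the two functions coincide.
verdict: equivalent


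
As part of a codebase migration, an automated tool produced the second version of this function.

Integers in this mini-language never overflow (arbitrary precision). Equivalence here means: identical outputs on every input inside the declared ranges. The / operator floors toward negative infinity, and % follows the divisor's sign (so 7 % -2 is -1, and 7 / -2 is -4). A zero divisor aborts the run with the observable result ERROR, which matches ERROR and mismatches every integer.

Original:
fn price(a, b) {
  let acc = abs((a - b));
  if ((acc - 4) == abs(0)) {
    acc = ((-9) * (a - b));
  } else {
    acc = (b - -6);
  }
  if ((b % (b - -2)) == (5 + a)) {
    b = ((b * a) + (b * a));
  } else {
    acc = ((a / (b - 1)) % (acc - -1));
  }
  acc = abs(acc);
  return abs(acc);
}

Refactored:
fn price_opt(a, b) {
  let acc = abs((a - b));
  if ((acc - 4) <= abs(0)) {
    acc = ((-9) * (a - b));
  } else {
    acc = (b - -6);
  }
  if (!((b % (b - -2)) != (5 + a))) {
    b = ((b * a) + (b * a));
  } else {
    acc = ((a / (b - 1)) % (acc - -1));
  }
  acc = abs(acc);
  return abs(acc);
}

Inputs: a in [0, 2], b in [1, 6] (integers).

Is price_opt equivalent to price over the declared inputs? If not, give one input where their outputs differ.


Evaluate both at a=2, b=2.
price: acc = 0; ((acc - 4) == abs(0)) -> false; acc = 8; ((b % (b - -2)) == (5 + a)) -> false; acc = 2; acc = 2; return 2
price_opt: acc = 0; ((acc - 4) <= abs(0)) -> true; acc = 0; (!((b % (b - -2)) != (5 + a))) -> false; acc = 0; acc = 0; return 0
2 != 0, so the rewrite changes behavior.
verdict: not equivalent; witness: a=2, b=2


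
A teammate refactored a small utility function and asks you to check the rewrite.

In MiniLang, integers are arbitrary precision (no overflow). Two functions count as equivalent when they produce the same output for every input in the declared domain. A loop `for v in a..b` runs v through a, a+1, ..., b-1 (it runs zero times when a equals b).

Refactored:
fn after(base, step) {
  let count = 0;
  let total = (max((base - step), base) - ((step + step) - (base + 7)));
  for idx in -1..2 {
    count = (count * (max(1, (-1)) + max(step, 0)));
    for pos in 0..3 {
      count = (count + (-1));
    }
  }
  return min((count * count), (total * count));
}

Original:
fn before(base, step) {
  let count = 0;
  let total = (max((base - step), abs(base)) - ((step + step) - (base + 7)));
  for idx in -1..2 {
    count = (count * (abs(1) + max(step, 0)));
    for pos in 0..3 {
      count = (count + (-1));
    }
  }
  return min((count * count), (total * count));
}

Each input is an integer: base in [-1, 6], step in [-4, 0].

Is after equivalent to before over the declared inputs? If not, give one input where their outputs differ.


There is a counterexample at base=-1, step=-1: -81 on one side, -72 on the other.
before: count := 0 | total := 9 | iter idx=-1: | count := 0 | iter pos=0: | count := -1 | iter pos=1: | count := -2 | iter pos=2: | count := -3 | iter idx=0: | count := -3 | iter pos=0: | count := -4 | iter pos=1: | count := -5 | iter pos=2: | count := -6 | iter idx=1: | count := -6 | iter pos=0: | count := -7 | iter pos=1: | count := -8 | iter pos=2: | count := -9 | result -81
after: count := 0 | total := 8 | iter idx=-1: | count := 0 | iter pos=0: | count := -1 | iter pos=1: | count := -2 | iter pos=2: | count := -3 | iter idx=0: | count := -3 | iter pos=0: | count := -4 | iter pos=1: | count := -5 | iter pos=2: | count := -6 | iter idx=1: | count := -6 | iter pos=0: | count := -7 | iter pos=1: | count := -8 | iter pos=2: | count := -9 | result -72
verdict: not equivalent; witness: base=-1, step=-1


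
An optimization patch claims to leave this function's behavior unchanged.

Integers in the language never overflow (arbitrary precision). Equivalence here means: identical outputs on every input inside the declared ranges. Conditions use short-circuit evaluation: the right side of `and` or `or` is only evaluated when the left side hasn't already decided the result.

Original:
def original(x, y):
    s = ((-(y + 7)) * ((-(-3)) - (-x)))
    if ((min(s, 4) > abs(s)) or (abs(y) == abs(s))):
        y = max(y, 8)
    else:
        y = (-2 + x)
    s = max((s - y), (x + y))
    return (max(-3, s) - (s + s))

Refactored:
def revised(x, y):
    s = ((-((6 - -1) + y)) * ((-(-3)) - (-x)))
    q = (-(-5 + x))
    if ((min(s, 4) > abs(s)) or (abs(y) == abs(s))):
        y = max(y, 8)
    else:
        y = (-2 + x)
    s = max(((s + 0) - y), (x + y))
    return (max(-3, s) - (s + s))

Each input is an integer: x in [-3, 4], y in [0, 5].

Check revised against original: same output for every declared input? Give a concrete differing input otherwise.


Side by side, the visible changes include: statement counts differ; also arithmetic usage differs; also constant usage differs; also local variable names differ.
As a probe, take x=-1, y=2: original runs s=-18, then ((min(s, 4) > abs(s)) or (abs(y) == abs(s))) is false, then y=-3, then s=-4, then returns 5; revised runs s=-18, then q=6, then ((min(s, 4) > abs(s)) or (abs(y) == abs(s))) is false, then y=-3, then s=-4, then returns 5; both end at 5.
Checked all 48 inputs in the declared domain: the outputs agree on every one.
verdict: equivalent


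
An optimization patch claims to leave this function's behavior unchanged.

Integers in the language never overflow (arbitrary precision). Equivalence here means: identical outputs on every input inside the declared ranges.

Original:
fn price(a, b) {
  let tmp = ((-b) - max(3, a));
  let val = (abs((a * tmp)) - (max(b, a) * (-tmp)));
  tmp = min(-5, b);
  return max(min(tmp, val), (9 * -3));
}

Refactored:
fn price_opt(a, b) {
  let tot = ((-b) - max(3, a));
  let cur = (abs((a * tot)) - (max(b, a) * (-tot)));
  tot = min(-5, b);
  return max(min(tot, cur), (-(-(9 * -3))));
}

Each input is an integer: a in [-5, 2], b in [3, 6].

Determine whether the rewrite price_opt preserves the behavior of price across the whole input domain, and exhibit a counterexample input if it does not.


Comparing the listings, the differences include: local variable names differ.
Spot check at a=-5, b=4 — price: tmp := -7 | val := 7 | tmp := -5 | result -5. price_opt: tot := -7 | cur := 7 | tot := -5 | result -5. Both give -5.
Every one of the 32 inputs gives matching results.
verdict: equivalent


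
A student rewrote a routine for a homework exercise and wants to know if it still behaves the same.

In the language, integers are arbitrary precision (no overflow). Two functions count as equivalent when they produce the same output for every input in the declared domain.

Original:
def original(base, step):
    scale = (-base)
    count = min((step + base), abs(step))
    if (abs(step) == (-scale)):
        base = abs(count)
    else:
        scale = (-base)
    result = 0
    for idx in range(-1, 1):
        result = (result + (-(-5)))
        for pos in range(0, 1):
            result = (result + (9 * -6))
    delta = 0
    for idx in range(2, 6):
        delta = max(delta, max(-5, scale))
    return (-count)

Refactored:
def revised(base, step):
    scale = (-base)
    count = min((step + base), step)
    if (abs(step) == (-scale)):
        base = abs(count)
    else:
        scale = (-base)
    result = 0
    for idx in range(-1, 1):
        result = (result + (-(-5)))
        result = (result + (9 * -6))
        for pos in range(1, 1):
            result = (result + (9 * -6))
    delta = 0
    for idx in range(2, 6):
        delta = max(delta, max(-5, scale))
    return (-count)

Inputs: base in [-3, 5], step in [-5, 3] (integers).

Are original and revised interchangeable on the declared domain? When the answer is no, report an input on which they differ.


There is a counterexample at base=1, step=-5: 4 on one side, 5 on the other.
original: scale = -1; count = -4; (abs(step) == (-scale)) -> false; scale = -1; result = 0; [idx=-1]; result = 5; [pos=0]; result = -49; [idx=0]; result = -44; [pos=0]; result = -98; delta = 0; [idx=2]; delta = 0; [idx=3]; delta = 0; [idx=4]; delta = 0; [idx=5]; delta = 0; return 4
revised: scale = -1; count = -5; (abs(step) == (-scale)) -> false; scale = -1; result = 0; [idx=-1]; result = 5; result = -49; the pos loop: no iterations; [idx=0]; result = -44; result = -98; the pos loop: no iterations; delta = 0; [idx=2]; delta = 0; [idx=3]; delta = 0; [idx=4]; delta = 0; [idx=5]; delta = 0; return 5
verdict: not equivalent; witness: base=1, step=-5


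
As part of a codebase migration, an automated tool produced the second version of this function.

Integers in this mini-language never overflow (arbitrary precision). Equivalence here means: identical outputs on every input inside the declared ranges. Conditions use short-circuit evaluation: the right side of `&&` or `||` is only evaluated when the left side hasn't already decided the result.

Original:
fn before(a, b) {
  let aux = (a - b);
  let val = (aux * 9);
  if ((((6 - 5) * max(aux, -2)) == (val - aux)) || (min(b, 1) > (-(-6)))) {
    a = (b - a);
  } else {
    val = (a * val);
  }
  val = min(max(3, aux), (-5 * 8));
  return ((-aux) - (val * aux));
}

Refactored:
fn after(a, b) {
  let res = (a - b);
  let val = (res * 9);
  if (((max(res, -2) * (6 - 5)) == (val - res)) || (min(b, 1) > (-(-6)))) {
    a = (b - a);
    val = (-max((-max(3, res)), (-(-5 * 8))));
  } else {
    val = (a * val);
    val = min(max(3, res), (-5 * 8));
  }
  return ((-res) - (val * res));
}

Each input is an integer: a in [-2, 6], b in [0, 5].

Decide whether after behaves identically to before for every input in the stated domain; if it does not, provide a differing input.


Differences: constant usage differs; and statement counts differ; and min/max/abs usage differs; and local variable names differ; and arithmetic usage differs — yet all 54 inputs agree.
verdict: equivalent


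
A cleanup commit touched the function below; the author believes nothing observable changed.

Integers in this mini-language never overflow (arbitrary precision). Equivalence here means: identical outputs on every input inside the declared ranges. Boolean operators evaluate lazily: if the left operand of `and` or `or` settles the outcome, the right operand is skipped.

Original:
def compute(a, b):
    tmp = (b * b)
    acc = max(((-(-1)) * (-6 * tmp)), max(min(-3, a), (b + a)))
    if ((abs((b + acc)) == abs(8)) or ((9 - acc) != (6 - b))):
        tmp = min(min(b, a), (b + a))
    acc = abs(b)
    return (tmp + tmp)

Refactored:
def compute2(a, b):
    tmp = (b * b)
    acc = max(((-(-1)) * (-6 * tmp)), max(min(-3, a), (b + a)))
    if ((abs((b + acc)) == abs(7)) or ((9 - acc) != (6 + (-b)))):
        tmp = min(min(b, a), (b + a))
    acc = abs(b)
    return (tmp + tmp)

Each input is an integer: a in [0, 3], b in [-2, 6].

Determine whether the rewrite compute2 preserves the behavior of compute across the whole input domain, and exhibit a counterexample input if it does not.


Not equivalent: a=3, b=2 separates them (8 vs 4).
compute: tmp = 4; acc = 5; ((abs((b + acc)) == abs(8)) or ((9 - acc) != (6 - b))) -> false; acc = 2; return 8
compute2: tmp = 4; acc = 5; ((abs((b + acc)) == abs(7)) or ((9 - acc) != (6 + (-b)))) -> true; tmp = 2; acc = 2; return 4
verdict: not equivalent; witness: a=3, b=2


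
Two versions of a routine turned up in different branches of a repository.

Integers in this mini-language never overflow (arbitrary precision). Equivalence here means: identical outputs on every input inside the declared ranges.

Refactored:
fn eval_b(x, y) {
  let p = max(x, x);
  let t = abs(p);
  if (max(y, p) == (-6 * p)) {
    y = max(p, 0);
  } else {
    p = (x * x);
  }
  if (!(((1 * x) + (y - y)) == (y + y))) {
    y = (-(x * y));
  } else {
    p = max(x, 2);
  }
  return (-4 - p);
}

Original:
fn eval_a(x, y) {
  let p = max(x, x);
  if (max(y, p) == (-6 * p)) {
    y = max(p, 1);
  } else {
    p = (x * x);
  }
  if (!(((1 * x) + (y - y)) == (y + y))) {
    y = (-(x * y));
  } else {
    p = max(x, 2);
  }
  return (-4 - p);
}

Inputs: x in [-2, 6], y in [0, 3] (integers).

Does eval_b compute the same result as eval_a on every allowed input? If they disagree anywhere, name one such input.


There is a counterexample at x=0, y=0: -4 on one side, -6 on the other.
eval_a: p := 0 | (max(y, p) == (-6 * p)): true | y := 1 | (!(((1 * x) + (y - y)) == (y + y))): true | y := 0 | result -4
eval_b: p := 0 | t := 0 | (max(y, p) == (-6 * p)): true | y := 0 | (!(((1 * x) + (y - y)) == (y + y))): false | p := 2 | result -6
verdict: not equivalent; witness: x=0, y=0


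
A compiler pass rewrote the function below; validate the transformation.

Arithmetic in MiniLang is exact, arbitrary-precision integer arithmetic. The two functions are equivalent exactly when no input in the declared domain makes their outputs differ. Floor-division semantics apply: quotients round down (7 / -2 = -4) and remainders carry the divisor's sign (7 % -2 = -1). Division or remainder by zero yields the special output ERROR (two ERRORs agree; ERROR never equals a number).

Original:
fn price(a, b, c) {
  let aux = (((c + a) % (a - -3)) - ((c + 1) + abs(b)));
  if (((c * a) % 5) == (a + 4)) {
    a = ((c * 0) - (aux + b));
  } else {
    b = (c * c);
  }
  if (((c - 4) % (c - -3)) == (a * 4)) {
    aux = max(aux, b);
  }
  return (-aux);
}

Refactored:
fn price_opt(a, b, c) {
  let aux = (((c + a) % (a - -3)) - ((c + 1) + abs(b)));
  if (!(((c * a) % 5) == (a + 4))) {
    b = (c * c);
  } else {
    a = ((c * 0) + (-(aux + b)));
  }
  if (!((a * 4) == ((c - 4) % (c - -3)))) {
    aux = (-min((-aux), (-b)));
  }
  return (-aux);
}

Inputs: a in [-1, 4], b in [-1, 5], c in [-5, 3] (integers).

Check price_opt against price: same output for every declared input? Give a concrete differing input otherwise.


These are not equivalent — on a=-1, b=-1, c=-5 the outputs split (-3 vs -25).
price: aux=3, then (((c * a) % 5) == (a + 4)) is false, then b=25, then (((c - 4) % (c - -3)) == (a * 4)) is false, then returns -3
price_opt: aux=3, then (!(((c * a) % 5) == (a + 4))) is true, then b=25, then (!((a * 4) == ((c - 4) % (c - -3)))) is true, then aux=25, then returns -25
verdict: not equivalent; witness: a=-1, b=-1, c=-5
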